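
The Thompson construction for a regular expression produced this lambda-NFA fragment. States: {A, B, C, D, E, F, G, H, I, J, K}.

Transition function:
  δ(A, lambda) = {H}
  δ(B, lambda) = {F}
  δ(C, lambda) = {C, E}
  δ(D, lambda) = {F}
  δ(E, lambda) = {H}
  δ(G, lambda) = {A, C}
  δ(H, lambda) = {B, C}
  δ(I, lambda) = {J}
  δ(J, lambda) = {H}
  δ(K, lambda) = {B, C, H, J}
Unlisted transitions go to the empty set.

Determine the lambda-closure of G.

{A, B, C, E, F, G, H}

Start with {G}.
From G via lambda: add A, C.
From A via lambda: add H.
From C via lambda: add E.
From H via lambda: add B.
From B via lambda: add F.
No new states can be added; the closed set is {A, B, C, E, F, G, H}.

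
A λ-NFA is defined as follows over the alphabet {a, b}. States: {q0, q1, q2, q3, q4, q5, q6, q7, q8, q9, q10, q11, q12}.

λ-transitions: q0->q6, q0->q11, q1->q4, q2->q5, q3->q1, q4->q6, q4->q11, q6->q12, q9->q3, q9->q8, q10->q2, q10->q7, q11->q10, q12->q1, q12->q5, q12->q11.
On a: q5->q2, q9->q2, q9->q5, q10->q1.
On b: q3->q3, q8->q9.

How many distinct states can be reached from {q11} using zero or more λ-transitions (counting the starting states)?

Start with {q11}.
From q11 via λ: add q10.
From q10 via λ: add q2, q7.
From q2 via λ: add q5.
λ-closure = {q2, q5, q7, q10, q11}, which has 5 states.

5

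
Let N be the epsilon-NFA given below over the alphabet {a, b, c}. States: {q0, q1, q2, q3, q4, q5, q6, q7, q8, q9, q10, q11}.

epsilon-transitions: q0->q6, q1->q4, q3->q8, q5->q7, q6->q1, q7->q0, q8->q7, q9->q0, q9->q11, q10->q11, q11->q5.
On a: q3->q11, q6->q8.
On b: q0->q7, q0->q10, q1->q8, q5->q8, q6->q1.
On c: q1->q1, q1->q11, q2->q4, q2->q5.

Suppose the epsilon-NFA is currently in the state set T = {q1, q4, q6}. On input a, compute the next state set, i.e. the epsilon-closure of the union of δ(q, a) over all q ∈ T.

q6 on a → {q8}.
No a-transition from q1, q4.
Union after reading a: {q8}.
Now take the epsilon-closure:
From q8 via epsilon: add q7.
From q7 via epsilon: add q0.
From q0 via epsilon: add q6.
From q6 via epsilon: add q1.
From q1 via epsilon: add q4.
No new states can be added; the closed set is {q0, q1, q4, q6, q7, q8}.

{q0, q1, q4, q6, q7, q8}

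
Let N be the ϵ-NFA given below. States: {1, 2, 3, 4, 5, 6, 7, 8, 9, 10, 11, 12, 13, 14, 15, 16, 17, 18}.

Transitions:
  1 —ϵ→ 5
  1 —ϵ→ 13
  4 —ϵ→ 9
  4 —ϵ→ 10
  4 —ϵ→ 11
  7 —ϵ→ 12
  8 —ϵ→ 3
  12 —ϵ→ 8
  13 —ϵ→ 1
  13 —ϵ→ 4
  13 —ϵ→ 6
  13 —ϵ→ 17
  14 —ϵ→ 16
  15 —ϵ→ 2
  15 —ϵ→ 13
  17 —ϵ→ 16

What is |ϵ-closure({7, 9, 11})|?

Start with {7, 9, 11}.
From 7 via ϵ: add 12.
From 12 via ϵ: add 8.
From 8 via ϵ: add 3.
ϵ-closure = {3, 7, 8, 9, 11, 12}, which has 6 states.

6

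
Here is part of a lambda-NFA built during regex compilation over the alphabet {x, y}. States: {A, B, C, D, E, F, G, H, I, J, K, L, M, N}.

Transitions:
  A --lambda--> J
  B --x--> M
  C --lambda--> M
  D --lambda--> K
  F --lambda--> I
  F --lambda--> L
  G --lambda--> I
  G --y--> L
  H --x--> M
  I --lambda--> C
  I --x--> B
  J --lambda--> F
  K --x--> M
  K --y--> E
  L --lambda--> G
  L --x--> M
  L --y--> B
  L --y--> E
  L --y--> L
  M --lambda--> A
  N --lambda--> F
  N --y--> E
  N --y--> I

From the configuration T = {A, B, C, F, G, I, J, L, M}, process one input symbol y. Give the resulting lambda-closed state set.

{A, B, C, E, F, G, I, J, L, M}

G on y → {L}.
L on y → {B, E, L}.
No y-transition from A, B, C, F, I, J, M.
Union after reading y: {B, E, L}.
Now take the lambda-closure:
From L via lambda: add G.
From G via lambda: add I.
From I via lambda: add C.
From C via lambda: add M.
From M via lambda: add A.
From A via lambda: add J.
From J via lambda: add F.
No new states can be added; the closed set is {A, B, C, E, F, G, I, J, L, M}.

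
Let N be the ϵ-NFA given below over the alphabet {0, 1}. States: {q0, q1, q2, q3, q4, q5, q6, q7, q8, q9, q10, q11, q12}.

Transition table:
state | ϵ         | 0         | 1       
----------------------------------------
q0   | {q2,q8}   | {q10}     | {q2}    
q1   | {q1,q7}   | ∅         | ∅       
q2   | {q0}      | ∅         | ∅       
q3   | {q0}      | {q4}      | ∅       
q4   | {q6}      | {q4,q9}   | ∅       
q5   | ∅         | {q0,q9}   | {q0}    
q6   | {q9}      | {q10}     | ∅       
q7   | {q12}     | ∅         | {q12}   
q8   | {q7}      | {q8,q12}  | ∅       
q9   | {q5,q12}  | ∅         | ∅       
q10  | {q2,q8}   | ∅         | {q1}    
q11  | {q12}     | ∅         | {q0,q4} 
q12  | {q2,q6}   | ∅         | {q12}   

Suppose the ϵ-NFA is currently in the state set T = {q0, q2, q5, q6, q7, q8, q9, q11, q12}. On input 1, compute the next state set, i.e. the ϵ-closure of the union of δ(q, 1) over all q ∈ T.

q0 on 1 → {q2}.
q5 on 1 → {q0}.
q7 on 1 → {q12}.
q11 on 1 → {q0, q4}.
q12 on 1 → {q12}.
No 1-transition from q2, q6, q8, q9.
Union after reading 1: {q0, q2, q4, q12}.
Now take the ϵ-closure:
From q0 via ϵ: add q8.
From q4 via ϵ: add q6.
From q6 via ϵ: add q9.
From q8 via ϵ: add q7.
From q9 via ϵ: add q5.
No new states can be added; the closed set is {q0, q2, q4, q5, q6, q7, q8, q9, q12}.

{q0, q2, q4, q5, q6, q7, q8, q9, q12}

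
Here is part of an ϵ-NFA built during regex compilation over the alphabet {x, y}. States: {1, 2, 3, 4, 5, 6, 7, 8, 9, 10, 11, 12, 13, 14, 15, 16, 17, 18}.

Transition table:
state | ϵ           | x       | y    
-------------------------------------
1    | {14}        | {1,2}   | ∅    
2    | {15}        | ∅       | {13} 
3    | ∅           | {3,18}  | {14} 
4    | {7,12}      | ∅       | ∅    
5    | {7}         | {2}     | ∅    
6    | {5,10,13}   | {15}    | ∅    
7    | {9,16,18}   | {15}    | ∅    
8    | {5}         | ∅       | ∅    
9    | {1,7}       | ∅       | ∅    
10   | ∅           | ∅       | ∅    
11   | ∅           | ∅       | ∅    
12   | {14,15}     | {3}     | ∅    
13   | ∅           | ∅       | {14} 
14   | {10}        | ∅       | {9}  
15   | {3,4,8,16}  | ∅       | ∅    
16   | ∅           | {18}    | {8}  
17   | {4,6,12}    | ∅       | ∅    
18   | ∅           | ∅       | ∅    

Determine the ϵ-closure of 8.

{1, 5, 7, 8, 9, 10, 14, 16, 18}

Start with {8}.
From 8 via ϵ: add 5.
From 5 via ϵ: add 7.
From 7 via ϵ: add 9, 16, 18.
From 9 via ϵ: add 1.
From 1 via ϵ: add 14.
From 14 via ϵ: add 10.
No new states can be added; the closed set is {1, 5, 7, 8, 9, 10, 14, 16, 18}.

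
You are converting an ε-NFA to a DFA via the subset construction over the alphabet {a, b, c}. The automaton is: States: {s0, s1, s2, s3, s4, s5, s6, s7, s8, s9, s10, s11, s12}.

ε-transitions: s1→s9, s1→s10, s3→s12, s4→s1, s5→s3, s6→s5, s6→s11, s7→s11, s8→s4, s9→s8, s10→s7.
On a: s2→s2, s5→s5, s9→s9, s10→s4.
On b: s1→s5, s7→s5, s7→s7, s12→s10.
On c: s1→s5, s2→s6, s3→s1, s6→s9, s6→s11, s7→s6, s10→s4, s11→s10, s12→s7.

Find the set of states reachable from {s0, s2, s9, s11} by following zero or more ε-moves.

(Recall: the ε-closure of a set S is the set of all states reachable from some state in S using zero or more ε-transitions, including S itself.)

{s0, s1, s2, s4, s7, s8, s9, s10, s11}

Start with {s0, s2, s9, s11}.
From s9 via ε: add s8.
From s8 via ε: add s4.
From s4 via ε: add s1.
From s1 via ε: add s10.
From s10 via ε: add s7.
No new states can be added; the closed set is {s0, s1, s2, s4, s7, s8, s9, s10, s11}.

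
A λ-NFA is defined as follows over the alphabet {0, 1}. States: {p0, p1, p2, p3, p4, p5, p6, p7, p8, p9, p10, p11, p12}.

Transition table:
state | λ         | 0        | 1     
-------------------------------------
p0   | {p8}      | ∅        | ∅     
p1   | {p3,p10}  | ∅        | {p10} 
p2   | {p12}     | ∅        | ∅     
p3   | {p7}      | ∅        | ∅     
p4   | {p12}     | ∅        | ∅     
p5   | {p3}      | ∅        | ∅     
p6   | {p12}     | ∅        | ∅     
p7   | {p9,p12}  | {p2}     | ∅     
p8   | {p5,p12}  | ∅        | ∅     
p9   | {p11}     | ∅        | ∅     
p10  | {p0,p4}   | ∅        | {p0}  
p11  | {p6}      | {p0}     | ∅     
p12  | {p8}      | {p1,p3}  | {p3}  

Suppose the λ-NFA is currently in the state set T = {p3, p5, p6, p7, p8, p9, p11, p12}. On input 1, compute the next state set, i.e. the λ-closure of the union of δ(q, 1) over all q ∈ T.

p12 on 1 → {p3}.
No 1-transition from p3, p5, p6, p7, p8, p9, p11.
Union after reading 1: {p3}.
Now take the λ-closure:
From p3 via λ: add p7.
From p7 via λ: add p9, p12.
From p9 via λ: add p11.
From p12 via λ: add p8.
From p8 via λ: add p5.
From p11 via λ: add p6.
No new states can be added; the closed set is {p3, p5, p6, p7, p8, p9, p11, p12}.

{p3, p5, p6, p7, p8, p9, p11, p12}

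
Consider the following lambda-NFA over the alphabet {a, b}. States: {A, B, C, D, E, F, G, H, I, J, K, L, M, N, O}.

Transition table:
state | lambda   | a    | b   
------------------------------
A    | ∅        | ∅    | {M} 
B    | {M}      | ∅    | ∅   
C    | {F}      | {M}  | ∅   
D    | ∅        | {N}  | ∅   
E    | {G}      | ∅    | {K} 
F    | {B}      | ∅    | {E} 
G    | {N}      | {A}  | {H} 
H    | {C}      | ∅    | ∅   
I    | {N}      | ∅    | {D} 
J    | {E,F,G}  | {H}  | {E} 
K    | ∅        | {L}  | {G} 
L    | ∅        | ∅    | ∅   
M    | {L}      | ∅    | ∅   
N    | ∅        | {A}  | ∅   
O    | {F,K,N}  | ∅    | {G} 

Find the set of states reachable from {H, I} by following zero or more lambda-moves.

{B, C, F, H, I, L, M, N}

Start with {H, I}.
From H via lambda: add C.
From I via lambda: add N.
From C via lambda: add F.
From F via lambda: add B.
From B via lambda: add M.
From M via lambda: add L.
No new states can be added; the closed set is {B, C, F, H, I, L, M, N}.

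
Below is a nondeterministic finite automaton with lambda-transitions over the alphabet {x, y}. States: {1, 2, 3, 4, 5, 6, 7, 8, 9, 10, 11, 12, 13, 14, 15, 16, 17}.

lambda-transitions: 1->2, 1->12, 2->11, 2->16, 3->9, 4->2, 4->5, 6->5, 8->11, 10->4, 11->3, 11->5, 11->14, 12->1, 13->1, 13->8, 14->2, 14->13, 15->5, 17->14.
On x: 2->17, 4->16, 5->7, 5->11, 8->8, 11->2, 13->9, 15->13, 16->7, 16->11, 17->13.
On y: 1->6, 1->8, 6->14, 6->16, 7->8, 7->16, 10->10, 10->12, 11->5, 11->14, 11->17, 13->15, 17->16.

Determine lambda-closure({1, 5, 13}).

{1, 2, 3, 5, 8, 9, 11, 12, 13, 14, 16}

Start with {1, 5, 13}.
From 1 via lambda: add 2, 12.
From 13 via lambda: add 8.
From 2 via lambda: add 11, 16.
From 11 via lambda: add 3, 14.
From 3 via lambda: add 9.
No new states can be added; the closed set is {1, 2, 3, 5, 8, 9, 11, 12, 13, 14, 16}.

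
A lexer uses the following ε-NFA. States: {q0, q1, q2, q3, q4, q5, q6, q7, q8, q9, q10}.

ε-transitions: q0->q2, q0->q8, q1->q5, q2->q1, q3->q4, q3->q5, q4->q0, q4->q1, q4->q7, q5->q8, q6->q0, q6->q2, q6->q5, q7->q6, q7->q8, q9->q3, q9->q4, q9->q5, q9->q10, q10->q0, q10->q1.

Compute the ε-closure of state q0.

Start with {q0}.
From q0 via ε: add q2, q8.
From q2 via ε: add q1.
From q1 via ε: add q5.
No new states can be added; the closed set is {q0, q1, q2, q5, q8}.

{q0, q1, q2, q5, q8}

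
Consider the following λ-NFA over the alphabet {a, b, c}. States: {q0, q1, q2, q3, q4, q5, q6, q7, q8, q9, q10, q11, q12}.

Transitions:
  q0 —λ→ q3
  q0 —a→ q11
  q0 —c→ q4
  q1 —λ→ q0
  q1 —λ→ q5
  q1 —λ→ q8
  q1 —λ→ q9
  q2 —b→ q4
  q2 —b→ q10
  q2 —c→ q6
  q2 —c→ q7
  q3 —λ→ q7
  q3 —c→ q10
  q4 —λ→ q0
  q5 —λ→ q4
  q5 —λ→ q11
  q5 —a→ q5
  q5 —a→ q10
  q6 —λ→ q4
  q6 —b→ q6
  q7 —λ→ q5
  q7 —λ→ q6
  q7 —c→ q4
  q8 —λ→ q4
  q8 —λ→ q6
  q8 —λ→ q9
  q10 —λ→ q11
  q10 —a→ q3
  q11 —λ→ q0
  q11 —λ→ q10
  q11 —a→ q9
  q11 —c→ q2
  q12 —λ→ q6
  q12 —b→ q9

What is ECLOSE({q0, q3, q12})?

Start with {q0, q3, q12}.
From q3 via λ: add q7.
From q12 via λ: add q6.
From q6 via λ: add q4.
From q7 via λ: add q5.
From q5 via λ: add q11.
From q11 via λ: add q10.
No new states can be added; the closed set is {q0, q3, q4, q5, q6, q7, q10, q11, q12}.

{q0, q3, q4, q5, q6, q7, q10, q11, q12}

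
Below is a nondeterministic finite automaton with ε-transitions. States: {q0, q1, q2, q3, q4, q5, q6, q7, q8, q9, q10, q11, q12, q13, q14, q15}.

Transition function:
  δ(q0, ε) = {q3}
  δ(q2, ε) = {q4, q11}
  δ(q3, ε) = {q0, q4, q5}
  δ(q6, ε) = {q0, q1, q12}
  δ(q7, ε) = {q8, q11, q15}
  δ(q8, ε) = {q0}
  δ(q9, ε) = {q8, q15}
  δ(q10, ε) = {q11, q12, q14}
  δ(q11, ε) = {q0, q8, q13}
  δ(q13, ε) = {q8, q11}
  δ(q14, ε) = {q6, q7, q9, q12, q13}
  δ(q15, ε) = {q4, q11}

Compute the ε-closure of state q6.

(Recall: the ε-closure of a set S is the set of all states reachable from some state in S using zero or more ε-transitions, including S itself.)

Start with {q6}.
From q6 via ε: add q0, q1, q12.
From q0 via ε: add q3.
From q3 via ε: add q4, q5.
No new states can be added; the closed set is {q0, q1, q3, q4, q5, q6, q12}.

{q0, q1, q3, q4, q5, q6, q12}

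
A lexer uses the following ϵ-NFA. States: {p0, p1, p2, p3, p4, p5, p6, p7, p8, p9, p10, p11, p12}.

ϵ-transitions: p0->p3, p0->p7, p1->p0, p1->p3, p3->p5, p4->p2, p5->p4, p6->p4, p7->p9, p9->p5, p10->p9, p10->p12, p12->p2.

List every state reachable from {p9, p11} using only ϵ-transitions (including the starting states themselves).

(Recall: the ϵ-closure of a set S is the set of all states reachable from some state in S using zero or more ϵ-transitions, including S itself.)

{p2, p4, p5, p9, p11}

Start with {p9, p11}.
From p9 via ϵ: add p5.
From p5 via ϵ: add p4.
From p4 via ϵ: add p2.
No new states can be added; the closed set is {p2, p4, p5, p9, p11}.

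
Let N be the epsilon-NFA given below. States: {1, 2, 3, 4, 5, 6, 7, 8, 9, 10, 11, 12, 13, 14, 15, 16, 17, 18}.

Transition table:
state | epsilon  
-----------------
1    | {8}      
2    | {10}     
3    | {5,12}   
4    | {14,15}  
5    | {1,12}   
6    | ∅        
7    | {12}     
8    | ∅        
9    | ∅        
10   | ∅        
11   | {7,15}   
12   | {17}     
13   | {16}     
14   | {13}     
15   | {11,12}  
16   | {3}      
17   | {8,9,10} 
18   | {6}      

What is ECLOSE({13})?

Start with {13}.
From 13 via epsilon: add 16.
From 16 via epsilon: add 3.
From 3 via epsilon: add 5, 12.
From 5 via epsilon: add 1.
From 12 via epsilon: add 17.
From 1 via epsilon: add 8.
From 17 via epsilon: add 9, 10.
No new states can be added; the closed set is {1, 3, 5, 8, 9, 10, 12, 13, 16, 17}.

{1, 3, 5, 8, 9, 10, 12, 13, 16, 17}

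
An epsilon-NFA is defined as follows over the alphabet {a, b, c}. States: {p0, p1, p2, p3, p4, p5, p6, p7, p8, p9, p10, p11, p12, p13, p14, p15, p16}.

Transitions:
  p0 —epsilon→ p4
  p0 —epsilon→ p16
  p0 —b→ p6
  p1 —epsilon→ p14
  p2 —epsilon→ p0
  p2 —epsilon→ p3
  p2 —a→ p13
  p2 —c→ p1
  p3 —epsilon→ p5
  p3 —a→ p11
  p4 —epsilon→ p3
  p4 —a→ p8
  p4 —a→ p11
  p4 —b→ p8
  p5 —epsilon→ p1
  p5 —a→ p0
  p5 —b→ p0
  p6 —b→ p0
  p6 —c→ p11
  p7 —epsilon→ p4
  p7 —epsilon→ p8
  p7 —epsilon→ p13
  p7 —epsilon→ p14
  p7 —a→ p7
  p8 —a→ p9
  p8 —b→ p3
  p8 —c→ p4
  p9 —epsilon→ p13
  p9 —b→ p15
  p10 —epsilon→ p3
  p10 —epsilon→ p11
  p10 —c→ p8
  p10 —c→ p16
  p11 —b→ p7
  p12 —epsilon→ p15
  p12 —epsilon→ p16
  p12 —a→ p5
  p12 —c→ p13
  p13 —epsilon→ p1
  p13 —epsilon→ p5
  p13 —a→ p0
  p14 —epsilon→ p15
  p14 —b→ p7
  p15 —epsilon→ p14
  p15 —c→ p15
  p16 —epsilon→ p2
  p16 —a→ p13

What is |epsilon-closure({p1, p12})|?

Start with {p1, p12}.
From p1 via epsilon: add p14.
From p12 via epsilon: add p15, p16.
From p16 via epsilon: add p2.
From p2 via epsilon: add p0, p3.
From p0 via epsilon: add p4.
From p3 via epsilon: add p5.
epsilon-closure = {p0, p1, p2, p3, p4, p5, p12, p14, p15, p16}, which has 10 states.

10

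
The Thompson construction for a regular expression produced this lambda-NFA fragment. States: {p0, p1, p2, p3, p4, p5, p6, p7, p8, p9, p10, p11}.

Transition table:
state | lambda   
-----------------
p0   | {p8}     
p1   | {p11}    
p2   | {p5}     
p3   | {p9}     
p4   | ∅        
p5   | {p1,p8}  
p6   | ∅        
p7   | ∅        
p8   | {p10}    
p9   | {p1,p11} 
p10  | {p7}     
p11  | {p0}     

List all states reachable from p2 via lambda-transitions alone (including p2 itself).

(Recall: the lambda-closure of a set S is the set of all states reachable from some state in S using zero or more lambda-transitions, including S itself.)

{p0, p1, p2, p5, p7, p8, p10, p11}

Start with {p2}.
From p2 via lambda: add p5.
From p5 via lambda: add p1, p8.
From p1 via lambda: add p11.
From p8 via lambda: add p10.
From p10 via lambda: add p7.
From p11 via lambda: add p0.
No new states can be added; the closed set is {p0, p1, p2, p5, p7, p8, p10, p11}.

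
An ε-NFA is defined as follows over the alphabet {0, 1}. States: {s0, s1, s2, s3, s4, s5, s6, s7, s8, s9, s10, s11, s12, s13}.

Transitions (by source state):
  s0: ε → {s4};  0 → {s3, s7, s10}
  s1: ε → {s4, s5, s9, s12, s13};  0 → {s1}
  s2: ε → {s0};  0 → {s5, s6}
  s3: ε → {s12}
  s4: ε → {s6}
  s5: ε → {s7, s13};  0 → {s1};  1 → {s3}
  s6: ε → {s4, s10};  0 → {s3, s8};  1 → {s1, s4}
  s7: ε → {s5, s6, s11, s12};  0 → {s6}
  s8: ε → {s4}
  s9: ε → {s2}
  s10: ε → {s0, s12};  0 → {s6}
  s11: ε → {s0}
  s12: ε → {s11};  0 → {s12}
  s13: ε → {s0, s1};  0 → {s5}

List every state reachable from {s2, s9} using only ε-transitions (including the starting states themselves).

Start with {s2, s9}.
From s2 via ε: add s0.
From s0 via ε: add s4.
From s4 via ε: add s6.
From s6 via ε: add s10.
From s10 via ε: add s12.
From s12 via ε: add s11.
No new states can be added; the closed set is {s0, s2, s4, s6, s9, s10, s11, s12}.

{s0, s2, s4, s6, s9, s10, s11, s12}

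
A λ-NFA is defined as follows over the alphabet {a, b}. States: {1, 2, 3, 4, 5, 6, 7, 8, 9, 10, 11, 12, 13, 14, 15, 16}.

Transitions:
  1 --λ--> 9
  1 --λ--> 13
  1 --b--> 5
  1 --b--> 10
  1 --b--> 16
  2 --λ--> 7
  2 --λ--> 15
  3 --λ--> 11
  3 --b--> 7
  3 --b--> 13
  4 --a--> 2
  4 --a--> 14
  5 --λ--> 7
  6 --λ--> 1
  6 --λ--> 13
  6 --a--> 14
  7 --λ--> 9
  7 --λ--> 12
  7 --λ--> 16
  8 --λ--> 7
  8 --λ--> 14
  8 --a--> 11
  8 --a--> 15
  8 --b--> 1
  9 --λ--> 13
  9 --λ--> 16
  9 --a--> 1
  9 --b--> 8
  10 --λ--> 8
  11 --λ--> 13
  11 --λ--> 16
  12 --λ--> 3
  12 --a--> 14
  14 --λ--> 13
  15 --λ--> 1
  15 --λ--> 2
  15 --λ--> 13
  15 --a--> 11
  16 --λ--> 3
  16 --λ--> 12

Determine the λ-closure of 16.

{3, 11, 12, 13, 16}

Start with {16}.
From 16 via λ: add 3, 12.
From 3 via λ: add 11.
From 11 via λ: add 13.
No new states can be added; the closed set is {3, 11, 12, 13, 16}.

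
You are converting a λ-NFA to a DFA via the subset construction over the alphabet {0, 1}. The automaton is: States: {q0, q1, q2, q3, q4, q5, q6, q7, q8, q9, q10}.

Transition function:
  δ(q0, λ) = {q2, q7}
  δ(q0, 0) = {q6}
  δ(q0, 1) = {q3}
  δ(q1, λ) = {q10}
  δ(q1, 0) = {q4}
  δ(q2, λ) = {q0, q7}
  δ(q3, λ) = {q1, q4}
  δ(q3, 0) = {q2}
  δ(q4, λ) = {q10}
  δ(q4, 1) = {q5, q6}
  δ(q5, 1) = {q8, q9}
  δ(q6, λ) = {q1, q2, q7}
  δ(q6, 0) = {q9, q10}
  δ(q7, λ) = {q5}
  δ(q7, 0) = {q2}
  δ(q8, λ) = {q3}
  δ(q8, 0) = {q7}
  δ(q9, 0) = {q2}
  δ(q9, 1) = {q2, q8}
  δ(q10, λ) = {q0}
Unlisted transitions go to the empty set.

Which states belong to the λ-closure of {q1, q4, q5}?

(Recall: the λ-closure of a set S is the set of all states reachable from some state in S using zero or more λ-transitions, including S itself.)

Start with {q1, q4, q5}.
From q1 via λ: add q10.
From q10 via λ: add q0.
From q0 via λ: add q2, q7.
No new states can be added; the closed set is {q0, q1, q2, q4, q5, q7, q10}.

{q0, q1, q2, q4, q5, q7, q10}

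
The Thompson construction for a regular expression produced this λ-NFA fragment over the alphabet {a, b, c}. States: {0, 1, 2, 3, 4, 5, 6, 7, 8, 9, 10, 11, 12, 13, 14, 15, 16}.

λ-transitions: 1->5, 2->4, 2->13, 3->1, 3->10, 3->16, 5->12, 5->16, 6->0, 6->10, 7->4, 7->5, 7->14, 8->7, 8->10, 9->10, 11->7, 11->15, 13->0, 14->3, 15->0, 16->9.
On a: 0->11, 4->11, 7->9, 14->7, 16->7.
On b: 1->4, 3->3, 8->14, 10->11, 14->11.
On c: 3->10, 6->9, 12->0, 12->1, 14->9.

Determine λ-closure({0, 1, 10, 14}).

{0, 1, 3, 5, 9, 10, 12, 14, 16}

Start with {0, 1, 10, 14}.
From 1 via λ: add 5.
From 14 via λ: add 3.
From 3 via λ: add 16.
From 5 via λ: add 12.
From 16 via λ: add 9.
No new states can be added; the closed set is {0, 1, 3, 5, 9, 10, 12, 14, 16}.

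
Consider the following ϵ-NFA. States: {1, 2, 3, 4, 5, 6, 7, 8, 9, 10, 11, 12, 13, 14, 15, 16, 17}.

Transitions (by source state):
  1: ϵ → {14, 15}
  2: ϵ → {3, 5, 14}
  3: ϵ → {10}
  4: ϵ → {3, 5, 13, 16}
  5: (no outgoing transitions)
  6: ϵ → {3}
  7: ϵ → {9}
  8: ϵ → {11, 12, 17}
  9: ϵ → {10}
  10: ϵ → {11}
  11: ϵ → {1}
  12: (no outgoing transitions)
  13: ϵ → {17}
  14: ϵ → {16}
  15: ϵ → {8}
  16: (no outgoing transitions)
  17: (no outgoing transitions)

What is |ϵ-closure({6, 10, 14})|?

11

Start with {6, 10, 14}.
From 6 via ϵ: add 3.
From 10 via ϵ: add 11.
From 14 via ϵ: add 16.
From 11 via ϵ: add 1.
From 1 via ϵ: add 15.
From 15 via ϵ: add 8.
From 8 via ϵ: add 12, 17.
ϵ-closure = {1, 3, 6, 8, 10, 11, 12, 14, 15, 16, 17}, which has 11 states.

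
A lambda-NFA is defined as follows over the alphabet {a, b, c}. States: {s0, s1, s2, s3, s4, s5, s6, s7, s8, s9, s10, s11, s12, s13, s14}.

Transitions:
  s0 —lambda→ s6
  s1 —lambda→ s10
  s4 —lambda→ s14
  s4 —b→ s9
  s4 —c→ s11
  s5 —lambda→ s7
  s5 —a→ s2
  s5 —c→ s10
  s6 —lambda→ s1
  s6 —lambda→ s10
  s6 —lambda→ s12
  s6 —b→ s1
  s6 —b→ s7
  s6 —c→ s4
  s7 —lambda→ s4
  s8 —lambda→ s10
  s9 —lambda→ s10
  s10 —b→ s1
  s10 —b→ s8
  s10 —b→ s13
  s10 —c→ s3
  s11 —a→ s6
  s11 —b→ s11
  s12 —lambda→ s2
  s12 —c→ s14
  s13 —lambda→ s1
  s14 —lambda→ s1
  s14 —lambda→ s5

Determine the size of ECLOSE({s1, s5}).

6

Start with {s1, s5}.
From s1 via lambda: add s10.
From s5 via lambda: add s7.
From s7 via lambda: add s4.
From s4 via lambda: add s14.
lambda-closure = {s1, s4, s5, s7, s10, s14}, which has 6 states.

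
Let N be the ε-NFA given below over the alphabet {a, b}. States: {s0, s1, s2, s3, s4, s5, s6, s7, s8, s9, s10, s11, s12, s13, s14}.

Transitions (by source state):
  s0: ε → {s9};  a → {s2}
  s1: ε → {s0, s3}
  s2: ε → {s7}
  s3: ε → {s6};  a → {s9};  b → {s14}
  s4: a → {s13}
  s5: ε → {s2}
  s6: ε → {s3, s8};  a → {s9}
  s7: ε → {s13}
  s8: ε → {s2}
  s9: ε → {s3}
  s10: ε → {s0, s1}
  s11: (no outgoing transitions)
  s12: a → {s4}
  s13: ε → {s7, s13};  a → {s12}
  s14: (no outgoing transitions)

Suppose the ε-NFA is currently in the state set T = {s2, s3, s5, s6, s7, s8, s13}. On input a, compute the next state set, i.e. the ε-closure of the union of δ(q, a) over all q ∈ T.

{s2, s3, s6, s7, s8, s9, s12, s13}

s3 on a → {s9}.
s6 on a → {s9}.
s13 on a → {s12}.
No a-transition from s2, s5, s7, s8.
Union after reading a: {s9, s12}.
Now take the ε-closure:
From s9 via ε: add s3.
From s3 via ε: add s6.
From s6 via ε: add s8.
From s8 via ε: add s2.
From s2 via ε: add s7.
From s7 via ε: add s13.
No new states can be added; the closed set is {s2, s3, s6, s7, s8, s9, s12, s13}.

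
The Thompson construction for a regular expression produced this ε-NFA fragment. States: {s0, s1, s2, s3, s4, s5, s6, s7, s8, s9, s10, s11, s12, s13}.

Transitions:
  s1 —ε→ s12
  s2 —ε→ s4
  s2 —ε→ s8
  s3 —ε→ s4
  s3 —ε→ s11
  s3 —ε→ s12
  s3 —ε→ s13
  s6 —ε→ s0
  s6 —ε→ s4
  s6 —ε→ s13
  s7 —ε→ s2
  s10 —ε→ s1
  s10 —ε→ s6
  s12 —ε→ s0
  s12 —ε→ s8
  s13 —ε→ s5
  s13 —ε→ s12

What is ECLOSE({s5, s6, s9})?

{s0, s4, s5, s6, s8, s9, s12, s13}

Start with {s5, s6, s9}.
From s6 via ε: add s0, s4, s13.
From s13 via ε: add s12.
From s12 via ε: add s8.
No new states can be added; the closed set is {s0, s4, s5, s6, s8, s9, s12, s13}.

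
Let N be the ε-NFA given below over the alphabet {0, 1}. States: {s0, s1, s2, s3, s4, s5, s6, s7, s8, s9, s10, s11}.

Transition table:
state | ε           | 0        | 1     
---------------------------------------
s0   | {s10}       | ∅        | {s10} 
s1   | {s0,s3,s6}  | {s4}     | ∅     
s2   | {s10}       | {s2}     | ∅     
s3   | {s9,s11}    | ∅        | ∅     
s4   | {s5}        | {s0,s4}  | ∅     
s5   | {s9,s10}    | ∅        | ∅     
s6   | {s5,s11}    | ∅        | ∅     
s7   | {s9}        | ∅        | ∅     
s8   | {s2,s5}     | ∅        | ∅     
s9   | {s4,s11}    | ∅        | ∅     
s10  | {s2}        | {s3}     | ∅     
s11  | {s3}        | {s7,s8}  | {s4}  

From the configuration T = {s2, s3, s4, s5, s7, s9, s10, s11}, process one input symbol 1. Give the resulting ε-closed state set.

s11 on 1 → {s4}.
No 1-transition from s2, s3, s4, s5, s7, s9, s10.
Union after reading 1: {s4}.
Now take the ε-closure:
From s4 via ε: add s5.
From s5 via ε: add s9, s10.
From s9 via ε: add s11.
From s10 via ε: add s2.
From s11 via ε: add s3.
No new states can be added; the closed set is {s2, s3, s4, s5, s9, s10, s11}.

{s2, s3, s4, s5, s9, s10, s11}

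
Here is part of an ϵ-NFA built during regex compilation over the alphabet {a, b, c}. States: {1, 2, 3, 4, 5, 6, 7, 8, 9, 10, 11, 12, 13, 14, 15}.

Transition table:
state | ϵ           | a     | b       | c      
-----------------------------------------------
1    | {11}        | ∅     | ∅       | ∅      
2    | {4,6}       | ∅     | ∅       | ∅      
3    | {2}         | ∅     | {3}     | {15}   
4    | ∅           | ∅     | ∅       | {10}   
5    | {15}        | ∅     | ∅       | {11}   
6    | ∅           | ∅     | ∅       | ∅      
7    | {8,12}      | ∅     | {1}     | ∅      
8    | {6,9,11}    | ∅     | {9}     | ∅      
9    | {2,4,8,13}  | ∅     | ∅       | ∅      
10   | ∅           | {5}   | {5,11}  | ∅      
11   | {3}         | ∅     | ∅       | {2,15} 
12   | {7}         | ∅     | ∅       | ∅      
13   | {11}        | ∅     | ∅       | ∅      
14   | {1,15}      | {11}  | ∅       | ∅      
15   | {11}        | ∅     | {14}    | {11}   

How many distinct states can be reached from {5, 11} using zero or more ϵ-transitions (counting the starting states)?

Start with {5, 11}.
From 5 via ϵ: add 15.
From 11 via ϵ: add 3.
From 3 via ϵ: add 2.
From 2 via ϵ: add 4, 6.
ϵ-closure = {2, 3, 4, 5, 6, 11, 15}, which has 7 states.

7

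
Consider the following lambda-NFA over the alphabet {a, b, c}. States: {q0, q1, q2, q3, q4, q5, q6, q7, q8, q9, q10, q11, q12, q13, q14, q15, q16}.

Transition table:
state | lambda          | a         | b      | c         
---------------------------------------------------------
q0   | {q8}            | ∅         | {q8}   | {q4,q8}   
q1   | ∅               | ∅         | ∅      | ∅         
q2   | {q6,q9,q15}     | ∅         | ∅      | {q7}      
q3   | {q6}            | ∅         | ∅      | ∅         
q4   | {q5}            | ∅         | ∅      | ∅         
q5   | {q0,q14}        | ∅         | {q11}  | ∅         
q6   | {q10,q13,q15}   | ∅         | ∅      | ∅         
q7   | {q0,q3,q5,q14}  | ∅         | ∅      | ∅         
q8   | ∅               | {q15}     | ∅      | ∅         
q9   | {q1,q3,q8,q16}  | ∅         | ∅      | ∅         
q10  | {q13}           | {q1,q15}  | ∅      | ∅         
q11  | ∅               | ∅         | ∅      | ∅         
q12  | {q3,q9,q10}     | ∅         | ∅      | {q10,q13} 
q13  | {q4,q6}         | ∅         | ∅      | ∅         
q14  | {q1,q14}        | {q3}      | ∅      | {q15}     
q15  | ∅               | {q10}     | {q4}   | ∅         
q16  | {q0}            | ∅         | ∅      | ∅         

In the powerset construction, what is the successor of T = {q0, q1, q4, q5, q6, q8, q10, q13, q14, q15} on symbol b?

q0 on b → {q8}.
q5 on b → {q11}.
q15 on b → {q4}.
No b-transition from q1, q4, q6, q8, q10, q13, q14.
Union after reading b: {q4, q8, q11}.
Now take the lambda-closure:
From q4 via lambda: add q5.
From q5 via lambda: add q0, q14.
From q14 via lambda: add q1.
No new states can be added; the closed set is {q0, q1, q4, q5, q8, q11, q14}.

{q0, q1, q4, q5, q8, q11, q14}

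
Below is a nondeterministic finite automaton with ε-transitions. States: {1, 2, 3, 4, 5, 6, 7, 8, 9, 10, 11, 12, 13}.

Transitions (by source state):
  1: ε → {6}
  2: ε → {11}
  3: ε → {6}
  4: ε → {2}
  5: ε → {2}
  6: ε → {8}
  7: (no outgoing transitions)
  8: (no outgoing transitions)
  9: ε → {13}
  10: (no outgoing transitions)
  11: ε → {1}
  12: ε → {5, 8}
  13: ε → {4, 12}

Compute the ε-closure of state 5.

Start with {5}.
From 5 via ε: add 2.
From 2 via ε: add 11.
From 11 via ε: add 1.
From 1 via ε: add 6.
From 6 via ε: add 8.
No new states can be added; the closed set is {1, 2, 5, 6, 8, 11}.

{1, 2, 5, 6, 8, 11}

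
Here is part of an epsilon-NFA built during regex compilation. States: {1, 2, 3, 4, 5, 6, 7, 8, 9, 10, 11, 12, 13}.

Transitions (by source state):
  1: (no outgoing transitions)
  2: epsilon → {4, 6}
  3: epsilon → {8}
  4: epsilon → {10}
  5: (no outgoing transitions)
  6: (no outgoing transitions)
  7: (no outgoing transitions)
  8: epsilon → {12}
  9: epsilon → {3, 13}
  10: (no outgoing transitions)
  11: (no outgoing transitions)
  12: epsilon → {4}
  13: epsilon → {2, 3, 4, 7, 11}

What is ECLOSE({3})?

Start with {3}.
From 3 via epsilon: add 8.
From 8 via epsilon: add 12.
From 12 via epsilon: add 4.
From 4 via epsilon: add 10.
No new states can be added; the closed set is {3, 4, 8, 10, 12}.

{3, 4, 8, 10, 12}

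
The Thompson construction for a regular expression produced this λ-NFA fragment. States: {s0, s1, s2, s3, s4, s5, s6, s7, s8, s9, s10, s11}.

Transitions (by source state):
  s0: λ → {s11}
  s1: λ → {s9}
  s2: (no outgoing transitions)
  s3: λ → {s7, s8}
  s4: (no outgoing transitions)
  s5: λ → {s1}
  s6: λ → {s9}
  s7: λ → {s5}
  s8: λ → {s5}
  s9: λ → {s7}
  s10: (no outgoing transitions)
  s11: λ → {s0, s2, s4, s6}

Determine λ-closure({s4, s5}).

{s1, s4, s5, s7, s9}

Start with {s4, s5}.
From s5 via λ: add s1.
From s1 via λ: add s9.
From s9 via λ: add s7.
No new states can be added; the closed set is {s1, s4, s5, s7, s9}.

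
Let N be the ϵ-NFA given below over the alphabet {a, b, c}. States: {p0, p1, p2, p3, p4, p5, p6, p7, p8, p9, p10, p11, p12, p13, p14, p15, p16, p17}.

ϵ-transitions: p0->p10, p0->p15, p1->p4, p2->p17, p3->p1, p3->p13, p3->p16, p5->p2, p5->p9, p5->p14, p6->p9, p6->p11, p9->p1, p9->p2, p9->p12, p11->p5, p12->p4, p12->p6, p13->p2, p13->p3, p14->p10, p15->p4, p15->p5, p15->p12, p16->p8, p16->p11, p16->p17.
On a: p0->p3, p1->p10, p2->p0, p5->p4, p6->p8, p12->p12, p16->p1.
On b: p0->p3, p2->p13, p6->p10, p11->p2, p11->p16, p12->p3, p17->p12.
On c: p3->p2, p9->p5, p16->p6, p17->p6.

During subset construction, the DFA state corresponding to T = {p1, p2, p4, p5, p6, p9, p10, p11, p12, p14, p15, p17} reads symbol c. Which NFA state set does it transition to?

p9 on c → {p5}.
p17 on c → {p6}.
No c-transition from p1, p2, p4, p5, p6, p10, p11, p12, p14, p15.
Union after reading c: {p5, p6}.
Now take the ϵ-closure:
From p5 via ϵ: add p2, p9, p14.
From p6 via ϵ: add p11.
From p2 via ϵ: add p17.
From p9 via ϵ: add p1, p12.
From p14 via ϵ: add p10.
From p1 via ϵ: add p4.
No new states can be added; the closed set is {p1, p2, p4, p5, p6, p9, p10, p11, p12, p14, p17}.

{p1, p2, p4, p5, p6, p9, p10, p11, p12, p14, p17}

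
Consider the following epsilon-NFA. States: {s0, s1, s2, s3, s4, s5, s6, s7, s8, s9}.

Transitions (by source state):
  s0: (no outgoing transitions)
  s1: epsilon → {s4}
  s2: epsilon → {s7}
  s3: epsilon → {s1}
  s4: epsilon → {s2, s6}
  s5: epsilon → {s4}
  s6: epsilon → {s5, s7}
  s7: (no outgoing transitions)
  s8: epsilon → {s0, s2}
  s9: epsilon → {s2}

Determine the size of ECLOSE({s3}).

Start with {s3}.
From s3 via epsilon: add s1.
From s1 via epsilon: add s4.
From s4 via epsilon: add s2, s6.
From s2 via epsilon: add s7.
From s6 via epsilon: add s5.
epsilon-closure = {s1, s2, s3, s4, s5, s6, s7}, which has 7 states.

7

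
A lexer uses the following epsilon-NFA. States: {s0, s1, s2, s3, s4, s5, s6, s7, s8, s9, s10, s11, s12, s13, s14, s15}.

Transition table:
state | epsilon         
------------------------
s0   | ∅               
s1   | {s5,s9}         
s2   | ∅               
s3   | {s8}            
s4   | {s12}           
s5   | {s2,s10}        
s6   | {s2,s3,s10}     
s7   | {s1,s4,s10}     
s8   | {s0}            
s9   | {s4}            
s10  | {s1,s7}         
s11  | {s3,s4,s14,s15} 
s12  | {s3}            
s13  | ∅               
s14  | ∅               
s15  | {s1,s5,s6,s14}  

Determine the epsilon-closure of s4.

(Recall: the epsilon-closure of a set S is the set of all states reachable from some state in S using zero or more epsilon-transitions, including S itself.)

{s0, s3, s4, s8, s12}

Start with {s4}.
From s4 via epsilon: add s12.
From s12 via epsilon: add s3.
From s3 via epsilon: add s8.
From s8 via epsilon: add s0.
No new states can be added; the closed set is {s0, s3, s4, s8, s12}.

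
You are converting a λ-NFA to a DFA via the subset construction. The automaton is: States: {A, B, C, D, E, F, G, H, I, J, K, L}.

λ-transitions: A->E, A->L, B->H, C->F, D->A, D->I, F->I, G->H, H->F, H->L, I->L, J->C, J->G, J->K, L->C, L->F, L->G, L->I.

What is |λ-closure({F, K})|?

7

Start with {F, K}.
From F via λ: add I.
From I via λ: add L.
From L via λ: add C, G.
From G via λ: add H.
λ-closure = {C, F, G, H, I, K, L}, which has 7 states.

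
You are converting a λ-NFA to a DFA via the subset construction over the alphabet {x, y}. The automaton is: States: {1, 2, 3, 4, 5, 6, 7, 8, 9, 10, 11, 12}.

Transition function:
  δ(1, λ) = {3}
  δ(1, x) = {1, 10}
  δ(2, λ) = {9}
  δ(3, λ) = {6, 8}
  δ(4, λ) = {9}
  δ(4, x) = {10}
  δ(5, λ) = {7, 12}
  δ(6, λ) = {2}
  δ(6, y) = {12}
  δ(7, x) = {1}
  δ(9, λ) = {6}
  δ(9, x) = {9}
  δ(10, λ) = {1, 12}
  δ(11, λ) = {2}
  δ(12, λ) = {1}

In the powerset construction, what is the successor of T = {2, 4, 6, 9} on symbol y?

{1, 2, 3, 6, 8, 9, 12}

6 on y → {12}.
No y-transition from 2, 4, 9.
Union after reading y: {12}.
Now take the λ-closure:
From 12 via λ: add 1.
From 1 via λ: add 3.
From 3 via λ: add 6, 8.
From 6 via λ: add 2.
From 2 via λ: add 9.
No new states can be added; the closed set is {1, 2, 3, 6, 8, 9, 12}.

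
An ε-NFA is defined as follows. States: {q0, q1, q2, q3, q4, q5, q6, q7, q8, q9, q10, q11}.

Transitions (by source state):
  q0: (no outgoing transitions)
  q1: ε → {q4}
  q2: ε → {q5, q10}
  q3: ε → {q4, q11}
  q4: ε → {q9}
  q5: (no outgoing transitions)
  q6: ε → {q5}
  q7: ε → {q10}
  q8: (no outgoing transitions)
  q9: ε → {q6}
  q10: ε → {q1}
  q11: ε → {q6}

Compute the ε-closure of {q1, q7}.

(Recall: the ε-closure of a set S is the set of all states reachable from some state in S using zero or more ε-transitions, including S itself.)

{q1, q4, q5, q6, q7, q9, q10}

Start with {q1, q7}.
From q1 via ε: add q4.
From q7 via ε: add q10.
From q4 via ε: add q9.
From q9 via ε: add q6.
From q6 via ε: add q5.
No new states can be added; the closed set is {q1, q4, q5, q6, q7, q9, q10}.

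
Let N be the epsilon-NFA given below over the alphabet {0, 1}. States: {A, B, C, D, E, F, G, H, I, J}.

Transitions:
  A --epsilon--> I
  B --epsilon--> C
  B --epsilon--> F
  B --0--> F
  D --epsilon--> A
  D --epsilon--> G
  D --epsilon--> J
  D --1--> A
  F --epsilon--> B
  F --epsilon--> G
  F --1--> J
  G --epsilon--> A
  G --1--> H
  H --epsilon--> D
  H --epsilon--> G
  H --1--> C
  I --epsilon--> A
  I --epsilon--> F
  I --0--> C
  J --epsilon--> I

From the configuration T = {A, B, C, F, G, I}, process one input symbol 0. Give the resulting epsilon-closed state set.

B on 0 → {F}.
I on 0 → {C}.
No 0-transition from A, C, F, G.
Union after reading 0: {C, F}.
Now take the epsilon-closure:
From F via epsilon: add B, G.
From G via epsilon: add A.
From A via epsilon: add I.
No new states can be added; the closed set is {A, B, C, F, G, I}.

{A, B, C, F, G, I}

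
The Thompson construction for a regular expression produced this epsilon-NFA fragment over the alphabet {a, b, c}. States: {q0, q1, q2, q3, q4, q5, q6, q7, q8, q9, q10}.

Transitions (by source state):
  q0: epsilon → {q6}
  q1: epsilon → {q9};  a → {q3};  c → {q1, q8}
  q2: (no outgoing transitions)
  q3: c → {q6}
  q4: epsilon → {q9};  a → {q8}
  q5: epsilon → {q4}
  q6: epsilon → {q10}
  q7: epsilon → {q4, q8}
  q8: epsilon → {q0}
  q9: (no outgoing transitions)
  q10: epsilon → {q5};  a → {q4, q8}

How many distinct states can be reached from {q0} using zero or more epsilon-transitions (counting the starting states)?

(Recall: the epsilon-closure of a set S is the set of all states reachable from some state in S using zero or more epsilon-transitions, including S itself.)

6

Start with {q0}.
From q0 via epsilon: add q6.
From q6 via epsilon: add q10.
From q10 via epsilon: add q5.
From q5 via epsilon: add q4.
From q4 via epsilon: add q9.
epsilon-closure = {q0, q4, q5, q6, q9, q10}, which has 6 states.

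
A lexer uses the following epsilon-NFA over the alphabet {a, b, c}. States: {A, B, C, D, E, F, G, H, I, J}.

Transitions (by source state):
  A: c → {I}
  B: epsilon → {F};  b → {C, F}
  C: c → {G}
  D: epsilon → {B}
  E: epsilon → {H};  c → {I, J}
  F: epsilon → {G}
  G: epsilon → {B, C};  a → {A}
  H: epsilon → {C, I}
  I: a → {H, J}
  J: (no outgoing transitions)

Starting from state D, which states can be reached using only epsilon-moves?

Start with {D}.
From D via epsilon: add B.
From B via epsilon: add F.
From F via epsilon: add G.
From G via epsilon: add C.
No new states can be added; the closed set is {B, C, D, F, G}.

{B, C, D, F, G}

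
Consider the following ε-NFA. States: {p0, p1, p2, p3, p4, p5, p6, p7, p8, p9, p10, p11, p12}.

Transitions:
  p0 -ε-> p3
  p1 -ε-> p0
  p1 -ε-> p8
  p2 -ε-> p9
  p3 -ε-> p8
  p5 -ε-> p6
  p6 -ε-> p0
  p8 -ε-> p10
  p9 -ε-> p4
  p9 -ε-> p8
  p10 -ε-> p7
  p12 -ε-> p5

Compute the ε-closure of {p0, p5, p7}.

Start with {p0, p5, p7}.
From p0 via ε: add p3.
From p5 via ε: add p6.
From p3 via ε: add p8.
From p8 via ε: add p10.
No new states can be added; the closed set is {p0, p3, p5, p6, p7, p8, p10}.

{p0, p3, p5, p6, p7, p8, p10}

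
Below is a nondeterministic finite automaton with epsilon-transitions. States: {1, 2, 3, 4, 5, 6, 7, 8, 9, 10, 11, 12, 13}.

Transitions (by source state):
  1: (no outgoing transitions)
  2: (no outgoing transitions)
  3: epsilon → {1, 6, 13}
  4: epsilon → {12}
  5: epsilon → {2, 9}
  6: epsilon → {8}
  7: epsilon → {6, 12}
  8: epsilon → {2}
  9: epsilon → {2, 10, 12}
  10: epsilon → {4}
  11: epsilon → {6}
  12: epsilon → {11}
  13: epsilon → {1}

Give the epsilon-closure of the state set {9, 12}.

{2, 4, 6, 8, 9, 10, 11, 12}

Start with {9, 12}.
From 9 via epsilon: add 2, 10.
From 12 via epsilon: add 11.
From 10 via epsilon: add 4.
From 11 via epsilon: add 6.
From 6 via epsilon: add 8.
No new states can be added; the closed set is {2, 4, 6, 8, 9, 10, 11, 12}.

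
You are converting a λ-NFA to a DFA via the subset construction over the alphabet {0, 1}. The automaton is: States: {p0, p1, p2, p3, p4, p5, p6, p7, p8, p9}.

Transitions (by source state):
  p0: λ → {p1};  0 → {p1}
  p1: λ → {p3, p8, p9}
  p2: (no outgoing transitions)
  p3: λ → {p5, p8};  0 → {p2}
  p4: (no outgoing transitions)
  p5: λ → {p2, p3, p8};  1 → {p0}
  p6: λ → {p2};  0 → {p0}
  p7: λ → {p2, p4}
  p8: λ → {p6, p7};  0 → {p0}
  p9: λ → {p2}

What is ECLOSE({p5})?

Start with {p5}.
From p5 via λ: add p2, p3, p8.
From p8 via λ: add p6, p7.
From p7 via λ: add p4.
No new states can be added; the closed set is {p2, p3, p4, p5, p6, p7, p8}.

{p2, p3, p4, p5, p6, p7, p8}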